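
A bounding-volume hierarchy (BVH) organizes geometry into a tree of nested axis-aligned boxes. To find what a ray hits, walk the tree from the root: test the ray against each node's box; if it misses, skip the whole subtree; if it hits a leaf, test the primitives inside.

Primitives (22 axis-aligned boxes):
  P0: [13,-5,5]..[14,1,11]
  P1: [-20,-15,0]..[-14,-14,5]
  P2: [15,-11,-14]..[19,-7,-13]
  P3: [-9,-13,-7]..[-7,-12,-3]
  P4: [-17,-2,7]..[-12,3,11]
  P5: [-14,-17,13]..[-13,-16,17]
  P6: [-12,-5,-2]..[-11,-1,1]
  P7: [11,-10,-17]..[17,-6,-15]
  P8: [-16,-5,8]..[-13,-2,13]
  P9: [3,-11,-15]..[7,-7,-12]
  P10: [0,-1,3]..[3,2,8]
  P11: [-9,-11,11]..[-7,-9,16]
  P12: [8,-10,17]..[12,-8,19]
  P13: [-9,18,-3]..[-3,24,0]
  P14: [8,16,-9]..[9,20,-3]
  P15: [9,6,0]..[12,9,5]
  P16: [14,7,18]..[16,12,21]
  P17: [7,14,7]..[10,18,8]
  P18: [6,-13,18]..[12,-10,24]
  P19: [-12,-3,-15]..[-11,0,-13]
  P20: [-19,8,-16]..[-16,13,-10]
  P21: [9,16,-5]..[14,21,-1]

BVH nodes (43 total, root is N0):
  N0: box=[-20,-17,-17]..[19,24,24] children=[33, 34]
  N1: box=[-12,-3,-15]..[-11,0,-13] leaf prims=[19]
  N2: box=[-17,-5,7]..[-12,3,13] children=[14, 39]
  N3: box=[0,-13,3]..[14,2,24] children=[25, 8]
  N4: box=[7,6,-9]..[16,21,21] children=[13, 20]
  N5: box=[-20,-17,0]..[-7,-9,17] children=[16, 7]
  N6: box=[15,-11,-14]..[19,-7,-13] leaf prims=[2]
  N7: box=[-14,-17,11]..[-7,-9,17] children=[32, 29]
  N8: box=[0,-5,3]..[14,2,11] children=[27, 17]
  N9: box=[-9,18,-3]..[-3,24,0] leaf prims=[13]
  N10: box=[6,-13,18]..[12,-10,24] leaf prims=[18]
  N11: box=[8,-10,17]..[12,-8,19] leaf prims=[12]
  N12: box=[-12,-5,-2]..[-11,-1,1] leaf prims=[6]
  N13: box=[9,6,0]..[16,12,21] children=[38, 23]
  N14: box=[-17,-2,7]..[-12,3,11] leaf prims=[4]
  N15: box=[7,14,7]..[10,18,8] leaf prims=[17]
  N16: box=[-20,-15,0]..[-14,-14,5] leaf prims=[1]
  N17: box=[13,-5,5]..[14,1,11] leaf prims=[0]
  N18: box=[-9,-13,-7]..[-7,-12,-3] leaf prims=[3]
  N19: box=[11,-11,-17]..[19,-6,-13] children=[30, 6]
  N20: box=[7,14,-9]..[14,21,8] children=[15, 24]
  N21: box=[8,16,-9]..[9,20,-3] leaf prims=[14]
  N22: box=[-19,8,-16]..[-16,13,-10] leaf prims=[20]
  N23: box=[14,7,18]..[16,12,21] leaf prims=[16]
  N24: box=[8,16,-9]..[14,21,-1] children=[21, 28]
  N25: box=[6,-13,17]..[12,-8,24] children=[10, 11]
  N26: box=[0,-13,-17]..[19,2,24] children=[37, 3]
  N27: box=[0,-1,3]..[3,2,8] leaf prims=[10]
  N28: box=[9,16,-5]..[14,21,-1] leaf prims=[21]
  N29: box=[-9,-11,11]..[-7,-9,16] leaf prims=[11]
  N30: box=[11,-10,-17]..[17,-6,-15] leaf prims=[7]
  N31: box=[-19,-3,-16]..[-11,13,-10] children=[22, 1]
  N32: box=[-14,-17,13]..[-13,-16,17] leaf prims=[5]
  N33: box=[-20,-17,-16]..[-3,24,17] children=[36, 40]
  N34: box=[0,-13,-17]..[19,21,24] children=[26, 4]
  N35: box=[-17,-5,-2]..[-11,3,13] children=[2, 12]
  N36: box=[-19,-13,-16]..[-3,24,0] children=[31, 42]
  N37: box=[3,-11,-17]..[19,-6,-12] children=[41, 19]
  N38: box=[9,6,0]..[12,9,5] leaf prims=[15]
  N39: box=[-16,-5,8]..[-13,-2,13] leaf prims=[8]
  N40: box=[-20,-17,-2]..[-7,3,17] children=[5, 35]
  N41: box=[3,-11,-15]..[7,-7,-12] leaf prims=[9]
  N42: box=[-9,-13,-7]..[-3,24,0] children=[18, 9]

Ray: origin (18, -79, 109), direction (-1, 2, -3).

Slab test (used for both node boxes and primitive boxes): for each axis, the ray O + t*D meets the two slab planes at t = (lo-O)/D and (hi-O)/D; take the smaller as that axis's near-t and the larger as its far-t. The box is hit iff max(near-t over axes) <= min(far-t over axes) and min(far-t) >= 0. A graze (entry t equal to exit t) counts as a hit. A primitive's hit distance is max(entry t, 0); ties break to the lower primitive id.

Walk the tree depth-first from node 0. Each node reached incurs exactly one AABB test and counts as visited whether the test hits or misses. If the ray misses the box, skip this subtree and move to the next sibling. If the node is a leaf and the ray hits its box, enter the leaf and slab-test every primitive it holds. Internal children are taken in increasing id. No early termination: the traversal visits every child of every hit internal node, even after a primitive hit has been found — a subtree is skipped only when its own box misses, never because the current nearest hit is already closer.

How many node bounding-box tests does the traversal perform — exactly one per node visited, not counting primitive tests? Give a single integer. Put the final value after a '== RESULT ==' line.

Traverse from the root:
N0 x:[-1,38] y:[31,103/2] z:[85/3,42] -> hit [31,38], descend [33, 34]
  N33 x:[21,38] y:[31,103/2] z:[92/3,125/3] -> hit [31,38], descend [36, 40]
    N36 x:[21,37] y:[33,103/2] z:[109/3,125/3] -> hit [109/3,37], descend [31, 42]
      N31 x:[29,37] y:[38,46] z:[119/3,125/3] -> miss, prune
      N42 x:[21,27] y:[33,103/2] z:[109/3,116/3] -> miss, prune
    N40 x:[25,38] y:[31,41] z:[92/3,37] -> hit [31,37], descend [5, 35]
      N5 x:[25,38] y:[31,35] z:[92/3,109/3] -> hit [31,35], descend [7, 16]
        N7 x:[25,32] y:[31,35] z:[92/3,98/3] -> hit [31,32], descend [29, 32]
          N29 x:[25,27] y:[34,35] z:[31,98/3] -> miss, prune
          N32 x:[31,32] y:[31,63/2] z:[92/3,32] -> hit [31,63/2] leaf, test {P5@t=31}
        N16 x:[32,38] y:[32,65/2] z:[104/3,109/3] -> miss, prune
      N35 x:[29,35] y:[37,41] z:[32,37] -> miss, prune
  N34 x:[-1,18] y:[33,50] z:[85/3,42] -> miss, prune

Visited [0, 33, 36, 31, 42, 40, 5, 7, 29, 32, 16, 35, 34]. Tests: 13 box, 1 leaf. Nearest: P5.

== RESULT ==
13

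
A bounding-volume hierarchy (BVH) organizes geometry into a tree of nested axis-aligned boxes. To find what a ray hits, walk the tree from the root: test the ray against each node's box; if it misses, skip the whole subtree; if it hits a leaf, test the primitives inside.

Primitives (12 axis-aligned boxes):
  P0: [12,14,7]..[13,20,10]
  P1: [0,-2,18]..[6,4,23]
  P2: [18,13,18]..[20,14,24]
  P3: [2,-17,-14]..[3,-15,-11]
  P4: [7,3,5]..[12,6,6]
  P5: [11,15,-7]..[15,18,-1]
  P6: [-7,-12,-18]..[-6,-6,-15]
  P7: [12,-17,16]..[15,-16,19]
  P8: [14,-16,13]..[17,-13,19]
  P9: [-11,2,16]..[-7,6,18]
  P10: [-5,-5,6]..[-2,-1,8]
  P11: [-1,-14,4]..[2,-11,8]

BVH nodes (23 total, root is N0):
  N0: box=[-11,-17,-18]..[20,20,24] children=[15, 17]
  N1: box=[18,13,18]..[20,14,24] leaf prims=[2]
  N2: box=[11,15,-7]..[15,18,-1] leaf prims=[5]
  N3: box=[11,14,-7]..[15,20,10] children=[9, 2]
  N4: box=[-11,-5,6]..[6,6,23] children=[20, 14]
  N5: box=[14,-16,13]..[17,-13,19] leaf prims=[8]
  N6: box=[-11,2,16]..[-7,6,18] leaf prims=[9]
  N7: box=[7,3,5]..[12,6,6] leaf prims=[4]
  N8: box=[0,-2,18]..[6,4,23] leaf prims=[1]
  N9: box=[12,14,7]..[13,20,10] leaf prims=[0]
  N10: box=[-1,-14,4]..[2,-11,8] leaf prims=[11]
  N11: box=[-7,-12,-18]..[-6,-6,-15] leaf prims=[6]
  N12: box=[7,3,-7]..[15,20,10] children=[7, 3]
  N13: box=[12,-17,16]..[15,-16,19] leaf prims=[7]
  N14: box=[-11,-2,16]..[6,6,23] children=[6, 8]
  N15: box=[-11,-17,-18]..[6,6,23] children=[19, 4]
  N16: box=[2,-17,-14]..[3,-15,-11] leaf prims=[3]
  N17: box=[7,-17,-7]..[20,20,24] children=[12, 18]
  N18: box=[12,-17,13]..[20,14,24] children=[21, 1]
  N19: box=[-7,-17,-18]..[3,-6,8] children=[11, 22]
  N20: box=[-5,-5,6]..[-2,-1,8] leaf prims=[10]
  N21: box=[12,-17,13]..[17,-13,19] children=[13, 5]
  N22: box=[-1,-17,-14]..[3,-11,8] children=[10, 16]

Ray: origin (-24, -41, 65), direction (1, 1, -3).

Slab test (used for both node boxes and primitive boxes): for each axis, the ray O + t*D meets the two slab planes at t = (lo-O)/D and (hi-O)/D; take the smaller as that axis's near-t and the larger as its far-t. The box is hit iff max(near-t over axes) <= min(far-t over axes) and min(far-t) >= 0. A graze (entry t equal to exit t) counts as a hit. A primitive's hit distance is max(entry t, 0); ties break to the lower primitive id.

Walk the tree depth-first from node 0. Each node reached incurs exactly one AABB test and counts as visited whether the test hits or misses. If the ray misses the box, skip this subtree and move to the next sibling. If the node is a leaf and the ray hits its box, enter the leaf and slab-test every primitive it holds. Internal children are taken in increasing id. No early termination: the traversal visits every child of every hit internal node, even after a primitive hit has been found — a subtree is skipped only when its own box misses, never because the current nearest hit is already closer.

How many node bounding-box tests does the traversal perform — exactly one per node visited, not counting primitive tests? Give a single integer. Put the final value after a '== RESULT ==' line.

Traverse from the root:
N0 x:[13,44] y:[24,61] z:[41/3,83/3] -> hit [24,83/3], descend [15, 17]
  N15 x:[13,30] y:[24,47] z:[14,83/3] -> hit [24,83/3], descend [4, 19]
    N4 x:[13,30] y:[36,47] z:[14,59/3] -> miss, prune
    N19 x:[17,27] y:[24,35] z:[19,83/3] -> hit [24,27], descend [11, 22]
      N11 x:[17,18] y:[29,35] z:[80/3,83/3] -> miss, prune
      N22 x:[23,27] y:[24,30] z:[19,79/3] -> hit [24,79/3], descend [10, 16]
        N10 x:[23,26] y:[27,30] z:[19,61/3] -> miss, prune
        N16 x:[26,27] y:[24,26] z:[76/3,79/3] -> hit [26,26] leaf, test {P3@t=26}
  N17 x:[31,44] y:[24,61] z:[41/3,24] -> miss, prune

9 AABB tests over nodes [0, 15, 4, 19, 11, 22, 10, 16, 17]; 1 leaf entered; closest P3.

== RESULT ==
9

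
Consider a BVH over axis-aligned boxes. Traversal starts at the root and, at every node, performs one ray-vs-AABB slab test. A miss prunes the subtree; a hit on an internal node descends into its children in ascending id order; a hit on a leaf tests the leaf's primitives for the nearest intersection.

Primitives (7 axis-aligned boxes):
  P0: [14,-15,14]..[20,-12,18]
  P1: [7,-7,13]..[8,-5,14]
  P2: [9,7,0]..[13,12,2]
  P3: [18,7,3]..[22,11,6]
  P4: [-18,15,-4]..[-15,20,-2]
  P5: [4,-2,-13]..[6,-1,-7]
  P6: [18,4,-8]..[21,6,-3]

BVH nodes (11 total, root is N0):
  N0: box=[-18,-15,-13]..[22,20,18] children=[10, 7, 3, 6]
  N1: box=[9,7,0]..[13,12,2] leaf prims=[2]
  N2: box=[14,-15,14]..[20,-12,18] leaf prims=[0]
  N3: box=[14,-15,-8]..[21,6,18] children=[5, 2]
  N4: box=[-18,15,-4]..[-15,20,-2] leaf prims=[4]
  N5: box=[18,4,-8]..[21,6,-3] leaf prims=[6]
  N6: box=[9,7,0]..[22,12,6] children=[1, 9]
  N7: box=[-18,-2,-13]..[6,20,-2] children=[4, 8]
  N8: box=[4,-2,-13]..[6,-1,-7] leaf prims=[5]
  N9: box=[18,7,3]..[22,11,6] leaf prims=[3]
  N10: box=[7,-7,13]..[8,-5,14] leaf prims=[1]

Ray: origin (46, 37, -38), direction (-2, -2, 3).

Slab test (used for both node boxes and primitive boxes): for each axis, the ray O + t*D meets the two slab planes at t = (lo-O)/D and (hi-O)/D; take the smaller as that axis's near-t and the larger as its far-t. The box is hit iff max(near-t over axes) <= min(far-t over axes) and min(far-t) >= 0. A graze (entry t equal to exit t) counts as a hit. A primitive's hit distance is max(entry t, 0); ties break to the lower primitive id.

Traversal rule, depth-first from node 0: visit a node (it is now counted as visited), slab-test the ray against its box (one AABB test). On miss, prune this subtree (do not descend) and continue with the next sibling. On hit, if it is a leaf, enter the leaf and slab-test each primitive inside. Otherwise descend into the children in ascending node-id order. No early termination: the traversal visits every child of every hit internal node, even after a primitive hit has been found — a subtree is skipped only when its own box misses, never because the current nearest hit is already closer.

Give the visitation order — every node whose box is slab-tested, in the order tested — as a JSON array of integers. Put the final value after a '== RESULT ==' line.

Traverse from the root:
N0 x:[12,32] y:[17/2,26] z:[25/3,56/3] -> hit [12,56/3], descend [3, 6, 7, 10]
  N3 x:[25/2,16] y:[31/2,26] z:[10,56/3] -> hit [31/2,16], descend [2, 5]
    N2 x:[13,16] y:[49/2,26] z:[52/3,56/3] -> miss, prune
    N5 x:[25/2,14] y:[31/2,33/2] z:[10,35/3] -> miss, prune
  N6 x:[12,37/2] y:[25/2,15] z:[38/3,44/3] -> hit [38/3,44/3], descend [1, 9]
    N1 x:[33/2,37/2] y:[25/2,15] z:[38/3,40/3] -> miss, prune
    N9 x:[12,14] y:[13,15] z:[41/3,44/3] -> hit [41/3,14] leaf, test {P3@t=41/3}
  N7 x:[20,32] y:[17/2,39/2] z:[25/3,12] -> miss, prune
  N10 x:[19,39/2] y:[21,22] z:[17,52/3] -> miss, prune

Summary -> nodes [0, 3, 2, 5, 6, 1, 9, 7, 10]; box-tests=9; leaf-entries=1; first=P3

== RESULT ==
[0, 3, 2, 5, 6, 1, 9, 7, 10]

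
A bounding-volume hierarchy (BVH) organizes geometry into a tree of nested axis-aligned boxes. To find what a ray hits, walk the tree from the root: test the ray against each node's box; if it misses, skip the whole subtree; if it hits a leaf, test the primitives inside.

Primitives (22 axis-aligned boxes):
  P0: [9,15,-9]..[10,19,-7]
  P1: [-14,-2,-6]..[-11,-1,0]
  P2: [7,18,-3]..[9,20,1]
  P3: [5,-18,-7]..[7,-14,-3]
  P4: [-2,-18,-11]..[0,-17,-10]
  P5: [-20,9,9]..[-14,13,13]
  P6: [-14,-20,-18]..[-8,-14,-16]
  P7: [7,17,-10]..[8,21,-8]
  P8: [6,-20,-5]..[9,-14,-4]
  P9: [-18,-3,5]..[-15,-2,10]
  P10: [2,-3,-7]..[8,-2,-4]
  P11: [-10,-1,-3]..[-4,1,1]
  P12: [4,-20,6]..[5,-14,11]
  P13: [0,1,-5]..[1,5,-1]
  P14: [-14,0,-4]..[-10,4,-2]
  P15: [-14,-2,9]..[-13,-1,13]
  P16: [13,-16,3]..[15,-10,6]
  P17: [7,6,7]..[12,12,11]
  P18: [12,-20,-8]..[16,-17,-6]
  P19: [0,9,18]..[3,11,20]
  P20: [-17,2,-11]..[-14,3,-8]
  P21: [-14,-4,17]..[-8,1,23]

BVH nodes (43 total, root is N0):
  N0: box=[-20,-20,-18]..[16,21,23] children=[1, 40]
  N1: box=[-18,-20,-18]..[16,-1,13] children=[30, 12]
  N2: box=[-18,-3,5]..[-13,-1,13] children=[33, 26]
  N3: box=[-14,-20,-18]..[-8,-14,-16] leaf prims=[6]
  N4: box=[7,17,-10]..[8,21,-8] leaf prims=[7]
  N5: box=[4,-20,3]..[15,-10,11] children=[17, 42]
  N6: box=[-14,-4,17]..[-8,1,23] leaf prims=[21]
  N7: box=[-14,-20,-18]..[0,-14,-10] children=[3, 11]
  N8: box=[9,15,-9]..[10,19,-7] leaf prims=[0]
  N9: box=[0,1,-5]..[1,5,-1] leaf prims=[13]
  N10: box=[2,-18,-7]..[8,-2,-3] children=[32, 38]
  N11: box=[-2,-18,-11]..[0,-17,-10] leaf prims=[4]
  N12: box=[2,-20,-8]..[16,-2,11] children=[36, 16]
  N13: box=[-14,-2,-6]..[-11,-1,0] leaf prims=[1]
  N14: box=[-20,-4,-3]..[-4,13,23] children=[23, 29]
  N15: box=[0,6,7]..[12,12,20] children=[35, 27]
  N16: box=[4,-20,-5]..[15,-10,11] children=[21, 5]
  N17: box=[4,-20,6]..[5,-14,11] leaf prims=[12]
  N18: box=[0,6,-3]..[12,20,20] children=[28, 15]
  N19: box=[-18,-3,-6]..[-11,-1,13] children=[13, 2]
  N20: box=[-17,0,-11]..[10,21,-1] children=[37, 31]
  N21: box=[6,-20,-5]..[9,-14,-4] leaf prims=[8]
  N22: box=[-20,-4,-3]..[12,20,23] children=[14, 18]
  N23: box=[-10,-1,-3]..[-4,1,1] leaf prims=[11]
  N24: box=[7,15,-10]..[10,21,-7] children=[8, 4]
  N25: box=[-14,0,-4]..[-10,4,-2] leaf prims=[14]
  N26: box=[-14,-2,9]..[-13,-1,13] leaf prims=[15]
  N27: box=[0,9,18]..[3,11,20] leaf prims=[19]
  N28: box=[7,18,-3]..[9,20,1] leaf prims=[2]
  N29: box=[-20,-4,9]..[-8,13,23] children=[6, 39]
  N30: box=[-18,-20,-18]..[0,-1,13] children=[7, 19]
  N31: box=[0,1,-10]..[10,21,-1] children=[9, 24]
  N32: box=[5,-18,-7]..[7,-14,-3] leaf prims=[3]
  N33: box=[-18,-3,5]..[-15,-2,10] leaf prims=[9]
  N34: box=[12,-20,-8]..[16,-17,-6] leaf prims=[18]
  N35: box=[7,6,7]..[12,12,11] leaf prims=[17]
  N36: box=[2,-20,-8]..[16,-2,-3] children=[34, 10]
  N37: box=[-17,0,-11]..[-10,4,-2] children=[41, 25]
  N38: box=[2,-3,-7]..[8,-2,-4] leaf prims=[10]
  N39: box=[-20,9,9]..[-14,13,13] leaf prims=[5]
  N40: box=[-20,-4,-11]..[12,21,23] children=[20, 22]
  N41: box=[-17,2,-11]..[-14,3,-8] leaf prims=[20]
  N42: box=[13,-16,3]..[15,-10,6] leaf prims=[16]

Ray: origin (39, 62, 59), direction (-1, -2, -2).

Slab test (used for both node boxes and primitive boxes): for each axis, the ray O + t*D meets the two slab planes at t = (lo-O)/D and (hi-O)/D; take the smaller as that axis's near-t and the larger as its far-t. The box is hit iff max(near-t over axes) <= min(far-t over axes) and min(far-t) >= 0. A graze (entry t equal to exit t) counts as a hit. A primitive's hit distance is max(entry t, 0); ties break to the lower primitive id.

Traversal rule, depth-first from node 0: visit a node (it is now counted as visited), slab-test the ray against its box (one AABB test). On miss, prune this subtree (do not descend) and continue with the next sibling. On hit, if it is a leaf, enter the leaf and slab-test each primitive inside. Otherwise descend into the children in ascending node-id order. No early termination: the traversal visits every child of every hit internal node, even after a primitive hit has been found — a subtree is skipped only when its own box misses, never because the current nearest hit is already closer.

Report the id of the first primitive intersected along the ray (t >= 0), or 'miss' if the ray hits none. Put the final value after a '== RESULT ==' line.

Walk:
N0 x:[23,59] y:[41/2,41] z:[18,77/2] -> hit [23,77/2], descend [1, 40]
  N1 x:[23,57] y:[63/2,41] z:[23,77/2] -> hit [63/2,77/2], descend [12, 30]
    N12 x:[23,37] y:[32,41] z:[24,67/2] -> hit [32,67/2], descend [16, 36]
      N16 x:[24,35] y:[36,41] z:[24,32] -> miss, prune
      N36 x:[23,37] y:[32,41] z:[31,67/2] -> hit [32,67/2], descend [10, 34]
        N10 x:[31,37] y:[32,40] z:[31,33] -> hit [32,33], descend [32, 38]
          N32 x:[32,34] y:[38,40] z:[31,33] -> miss, prune
          N38 x:[31,37] y:[32,65/2] z:[63/2,33] -> hit [32,65/2] leaf, test {P10@t=32}
        N34 x:[23,27] y:[79/2,41] z:[65/2,67/2] -> miss, prune
    N30 x:[39,57] y:[63/2,41] z:[23,77/2] -> miss, prune
  N40 x:[27,59] y:[41/2,33] z:[18,35] -> hit [27,33], descend [20, 22]
    N20 x:[29,56] y:[41/2,31] z:[30,35] -> hit [30,31], descend [31, 37]
      N31 x:[29,39] y:[41/2,61/2] z:[30,69/2] -> hit [30,61/2], descend [9, 24]
        N9 x:[38,39] y:[57/2,61/2] z:[30,32] -> miss, prune
        N24 x:[29,32] y:[41/2,47/2] z:[33,69/2] -> miss, prune
      N37 x:[49,56] y:[29,31] z:[61/2,35] -> miss, prune
    N22 x:[27,59] y:[21,33] z:[18,31] -> hit [27,31], descend [14, 18]
      N14 x:[43,59] y:[49/2,33] z:[18,31] -> miss, prune
      N18 x:[27,39] y:[21,28] z:[39/2,31] -> hit [27,28], descend [15, 28]
        N15 x:[27,39] y:[25,28] z:[39/2,26] -> miss, prune
        N28 x:[30,32] y:[21,22] z:[29,31] -> miss, prune

Summary -> nodes [0, 1, 12, 16, 36, 10, 32, 38, 34, 30, 40, 20, 31, 9, 24, 37, 22, 14, 18, 15, 28]; box-tests=21; leaf-entries=1; first=P10

== RESULT ==
10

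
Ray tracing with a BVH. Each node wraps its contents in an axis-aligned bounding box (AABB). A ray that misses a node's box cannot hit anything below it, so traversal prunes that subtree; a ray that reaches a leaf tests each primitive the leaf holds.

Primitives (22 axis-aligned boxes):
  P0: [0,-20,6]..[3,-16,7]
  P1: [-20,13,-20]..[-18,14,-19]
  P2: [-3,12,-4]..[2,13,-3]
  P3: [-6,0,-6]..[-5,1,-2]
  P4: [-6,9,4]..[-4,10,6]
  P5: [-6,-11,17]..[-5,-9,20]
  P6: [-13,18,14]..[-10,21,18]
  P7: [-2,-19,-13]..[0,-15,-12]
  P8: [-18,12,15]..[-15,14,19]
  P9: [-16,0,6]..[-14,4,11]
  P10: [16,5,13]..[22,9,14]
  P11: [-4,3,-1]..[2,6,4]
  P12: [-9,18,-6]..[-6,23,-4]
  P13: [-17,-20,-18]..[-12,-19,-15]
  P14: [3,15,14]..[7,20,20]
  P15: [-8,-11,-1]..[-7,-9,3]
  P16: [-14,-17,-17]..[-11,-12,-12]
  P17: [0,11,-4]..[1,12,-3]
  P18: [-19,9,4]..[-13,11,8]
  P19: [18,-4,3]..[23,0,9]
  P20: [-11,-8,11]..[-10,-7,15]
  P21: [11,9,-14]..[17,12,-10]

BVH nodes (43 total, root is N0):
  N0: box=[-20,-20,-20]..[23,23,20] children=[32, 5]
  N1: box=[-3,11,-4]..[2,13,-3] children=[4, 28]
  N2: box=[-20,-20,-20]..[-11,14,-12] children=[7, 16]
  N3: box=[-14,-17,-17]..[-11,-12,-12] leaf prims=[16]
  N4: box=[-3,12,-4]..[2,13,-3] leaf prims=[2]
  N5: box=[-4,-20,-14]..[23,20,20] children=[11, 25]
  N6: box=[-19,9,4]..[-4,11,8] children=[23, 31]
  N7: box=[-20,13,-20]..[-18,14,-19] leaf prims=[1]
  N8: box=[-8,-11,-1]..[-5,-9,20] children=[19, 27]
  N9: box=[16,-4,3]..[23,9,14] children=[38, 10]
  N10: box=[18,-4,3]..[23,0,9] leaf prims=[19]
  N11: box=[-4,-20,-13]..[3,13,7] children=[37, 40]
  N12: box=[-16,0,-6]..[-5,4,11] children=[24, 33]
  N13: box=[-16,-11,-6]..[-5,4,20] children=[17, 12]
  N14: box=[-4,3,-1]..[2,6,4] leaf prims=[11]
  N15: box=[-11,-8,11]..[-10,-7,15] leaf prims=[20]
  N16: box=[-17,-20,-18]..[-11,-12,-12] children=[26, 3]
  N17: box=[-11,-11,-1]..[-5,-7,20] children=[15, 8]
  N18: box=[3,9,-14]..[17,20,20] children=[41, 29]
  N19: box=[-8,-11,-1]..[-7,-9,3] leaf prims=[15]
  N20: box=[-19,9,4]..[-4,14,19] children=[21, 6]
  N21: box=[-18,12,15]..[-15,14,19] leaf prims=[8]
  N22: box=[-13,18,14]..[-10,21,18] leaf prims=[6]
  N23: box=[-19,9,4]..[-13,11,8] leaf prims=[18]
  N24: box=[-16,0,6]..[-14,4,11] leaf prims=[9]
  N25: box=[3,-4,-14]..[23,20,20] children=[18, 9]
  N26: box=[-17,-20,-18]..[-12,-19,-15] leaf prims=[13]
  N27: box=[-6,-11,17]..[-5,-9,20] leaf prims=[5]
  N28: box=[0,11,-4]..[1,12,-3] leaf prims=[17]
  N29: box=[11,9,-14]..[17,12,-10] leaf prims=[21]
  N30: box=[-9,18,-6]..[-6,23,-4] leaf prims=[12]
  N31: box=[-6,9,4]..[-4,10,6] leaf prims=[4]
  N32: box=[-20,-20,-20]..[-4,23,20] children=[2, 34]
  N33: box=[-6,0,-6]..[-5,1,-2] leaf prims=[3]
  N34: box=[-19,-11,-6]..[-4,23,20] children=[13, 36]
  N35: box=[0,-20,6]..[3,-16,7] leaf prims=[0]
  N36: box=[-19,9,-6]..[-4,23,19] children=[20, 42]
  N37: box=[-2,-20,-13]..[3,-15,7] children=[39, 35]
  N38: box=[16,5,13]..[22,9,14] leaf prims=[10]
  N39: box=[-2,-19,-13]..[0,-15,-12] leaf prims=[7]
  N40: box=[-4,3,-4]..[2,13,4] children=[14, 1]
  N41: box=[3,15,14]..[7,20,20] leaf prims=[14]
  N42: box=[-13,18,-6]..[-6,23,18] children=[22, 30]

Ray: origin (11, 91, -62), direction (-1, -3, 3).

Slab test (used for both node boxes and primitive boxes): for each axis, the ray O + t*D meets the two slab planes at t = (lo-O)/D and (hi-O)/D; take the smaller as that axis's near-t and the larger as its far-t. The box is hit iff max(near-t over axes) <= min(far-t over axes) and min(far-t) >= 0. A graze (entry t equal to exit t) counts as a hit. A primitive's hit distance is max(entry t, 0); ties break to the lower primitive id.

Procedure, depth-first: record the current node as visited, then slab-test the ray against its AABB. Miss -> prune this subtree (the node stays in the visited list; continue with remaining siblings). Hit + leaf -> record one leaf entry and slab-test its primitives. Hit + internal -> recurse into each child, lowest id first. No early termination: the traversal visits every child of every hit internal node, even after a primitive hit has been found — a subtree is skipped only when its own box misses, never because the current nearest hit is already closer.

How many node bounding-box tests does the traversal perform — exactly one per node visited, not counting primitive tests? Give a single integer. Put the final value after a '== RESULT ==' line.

Traverse from the root:
N0 x:[-12,31] y:[68/3,37] z:[14,82/3] -> hit [68/3,82/3], descend [5, 32]
  N5 x:[-12,15] y:[71/3,37] z:[16,82/3] -> miss, prune
  N32 x:[15,31] y:[68/3,37] z:[14,82/3] -> hit [68/3,82/3], descend [2, 34]
    N2 x:[22,31] y:[77/3,37] z:[14,50/3] -> miss, prune
    N34 x:[15,30] y:[68/3,34] z:[56/3,82/3] -> hit [68/3,82/3], descend [13, 36]
      N13 x:[16,27] y:[29,34] z:[56/3,82/3] -> miss, prune
      N36 x:[15,30] y:[68/3,82/3] z:[56/3,27] -> hit [68/3,27], descend [20, 42]
        N20 x:[15,30] y:[77/3,82/3] z:[22,27] -> hit [77/3,27], descend [6, 21]
          N6 x:[15,30] y:[80/3,82/3] z:[22,70/3] -> miss, prune
          N21 x:[26,29] y:[77/3,79/3] z:[77/3,27] -> hit [26,79/3] leaf, test {P8@t=26}
        N42 x:[17,24] y:[68/3,73/3] z:[56/3,80/3] -> hit [68/3,24], descend [22, 30]
          N22 x:[21,24] y:[70/3,73/3] z:[76/3,80/3] -> miss, prune
          N30 x:[17,20] y:[68/3,73/3] z:[56/3,58/3] -> miss, prune

order=[0, 5, 32, 2, 34, 13, 36, 20, 6, 21, 42, 22, 30]  |boxes|=13  |leaves|=1  hit=P8

== RESULT ==
13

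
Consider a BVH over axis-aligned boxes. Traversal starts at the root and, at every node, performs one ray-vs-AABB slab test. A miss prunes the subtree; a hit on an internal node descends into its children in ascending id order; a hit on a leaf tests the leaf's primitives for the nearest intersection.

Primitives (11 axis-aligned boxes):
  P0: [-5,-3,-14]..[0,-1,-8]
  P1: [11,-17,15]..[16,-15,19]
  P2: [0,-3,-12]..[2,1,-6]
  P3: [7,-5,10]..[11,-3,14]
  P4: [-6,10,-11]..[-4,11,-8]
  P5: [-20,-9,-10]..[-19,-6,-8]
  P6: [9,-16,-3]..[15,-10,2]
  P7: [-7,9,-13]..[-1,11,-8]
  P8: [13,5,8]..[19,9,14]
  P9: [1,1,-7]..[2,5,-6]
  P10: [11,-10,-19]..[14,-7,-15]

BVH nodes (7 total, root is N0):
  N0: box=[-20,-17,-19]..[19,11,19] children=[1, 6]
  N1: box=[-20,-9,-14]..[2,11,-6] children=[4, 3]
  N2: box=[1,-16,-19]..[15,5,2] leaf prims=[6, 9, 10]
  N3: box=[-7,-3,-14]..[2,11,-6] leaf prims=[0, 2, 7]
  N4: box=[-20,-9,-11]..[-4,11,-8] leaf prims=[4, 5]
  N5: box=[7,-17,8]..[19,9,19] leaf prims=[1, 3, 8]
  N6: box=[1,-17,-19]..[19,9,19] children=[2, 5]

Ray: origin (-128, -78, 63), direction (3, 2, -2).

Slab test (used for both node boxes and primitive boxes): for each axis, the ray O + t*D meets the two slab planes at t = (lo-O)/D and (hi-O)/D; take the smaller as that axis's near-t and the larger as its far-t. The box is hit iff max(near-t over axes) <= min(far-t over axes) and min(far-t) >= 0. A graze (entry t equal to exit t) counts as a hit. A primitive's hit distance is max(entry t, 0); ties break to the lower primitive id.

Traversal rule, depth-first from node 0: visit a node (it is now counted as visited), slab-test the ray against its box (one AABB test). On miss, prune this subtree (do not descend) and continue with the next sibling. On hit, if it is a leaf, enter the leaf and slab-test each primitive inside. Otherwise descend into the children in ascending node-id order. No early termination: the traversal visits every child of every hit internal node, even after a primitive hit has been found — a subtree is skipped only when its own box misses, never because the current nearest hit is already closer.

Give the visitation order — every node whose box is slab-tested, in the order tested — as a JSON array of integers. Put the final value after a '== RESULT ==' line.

Walk:
N0 x:[36,49] y:[61/2,89/2] z:[22,41] -> hit [36,41], descend [1, 6]
  N1 x:[36,130/3] y:[69/2,89/2] z:[69/2,77/2] -> hit [36,77/2], descend [3, 4]
    N3 x:[121/3,130/3] y:[75/2,89/2] z:[69/2,77/2] -> miss, prune
    N4 x:[36,124/3] y:[69/2,89/2] z:[71/2,37] -> hit [36,37] leaf, test {P4(miss), P5@t=36}
  N6 x:[43,49] y:[61/2,87/2] z:[22,41] -> miss, prune

order=[0, 1, 3, 4, 6]  |boxes|=5  |leaves|=1  hit=P5

== RESULT ==
[0, 1, 3, 4, 6]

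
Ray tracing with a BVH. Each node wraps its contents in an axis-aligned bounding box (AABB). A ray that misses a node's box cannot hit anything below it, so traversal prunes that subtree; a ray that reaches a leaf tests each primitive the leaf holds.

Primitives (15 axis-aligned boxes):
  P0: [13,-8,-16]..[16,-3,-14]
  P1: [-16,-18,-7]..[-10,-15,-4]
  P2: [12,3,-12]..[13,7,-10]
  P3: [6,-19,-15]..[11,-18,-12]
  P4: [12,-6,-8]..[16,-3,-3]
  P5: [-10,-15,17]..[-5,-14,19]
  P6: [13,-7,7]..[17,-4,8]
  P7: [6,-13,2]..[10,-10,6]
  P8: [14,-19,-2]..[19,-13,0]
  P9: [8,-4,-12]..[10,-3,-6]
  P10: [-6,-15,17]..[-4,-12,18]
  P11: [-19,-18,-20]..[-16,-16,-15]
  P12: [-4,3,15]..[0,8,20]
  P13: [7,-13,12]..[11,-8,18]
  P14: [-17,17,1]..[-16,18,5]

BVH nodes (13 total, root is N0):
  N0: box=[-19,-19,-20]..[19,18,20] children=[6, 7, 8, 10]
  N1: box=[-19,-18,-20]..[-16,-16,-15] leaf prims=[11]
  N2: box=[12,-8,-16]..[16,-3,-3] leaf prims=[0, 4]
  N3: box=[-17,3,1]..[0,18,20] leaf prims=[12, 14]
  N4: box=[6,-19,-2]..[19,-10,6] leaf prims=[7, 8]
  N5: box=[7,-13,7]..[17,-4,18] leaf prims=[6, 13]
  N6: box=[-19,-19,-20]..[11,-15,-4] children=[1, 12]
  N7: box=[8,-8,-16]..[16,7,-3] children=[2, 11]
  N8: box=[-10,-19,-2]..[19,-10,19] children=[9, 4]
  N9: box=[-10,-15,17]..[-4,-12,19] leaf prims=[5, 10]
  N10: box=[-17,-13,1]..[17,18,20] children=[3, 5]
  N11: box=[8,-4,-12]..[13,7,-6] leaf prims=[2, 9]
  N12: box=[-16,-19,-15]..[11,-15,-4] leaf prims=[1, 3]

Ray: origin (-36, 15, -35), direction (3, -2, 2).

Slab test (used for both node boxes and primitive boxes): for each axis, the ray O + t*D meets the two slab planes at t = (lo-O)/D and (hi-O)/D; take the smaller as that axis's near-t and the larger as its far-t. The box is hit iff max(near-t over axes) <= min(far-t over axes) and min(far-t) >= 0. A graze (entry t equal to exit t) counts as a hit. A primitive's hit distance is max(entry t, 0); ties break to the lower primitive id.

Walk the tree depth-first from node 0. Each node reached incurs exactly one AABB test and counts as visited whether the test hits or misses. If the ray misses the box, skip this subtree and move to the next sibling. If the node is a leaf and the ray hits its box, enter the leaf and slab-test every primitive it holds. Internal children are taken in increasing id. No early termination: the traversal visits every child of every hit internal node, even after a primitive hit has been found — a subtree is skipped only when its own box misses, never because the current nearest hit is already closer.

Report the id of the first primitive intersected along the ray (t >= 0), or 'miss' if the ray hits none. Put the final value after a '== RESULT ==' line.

Trace the traversal:
N0 x:[17/3,55/3] y:[-3/2,17] z:[15/2,55/2] -> hit [15/2,17], descend [6, 7, 8, 10]
  N6 x:[17/3,47/3] y:[15,17] z:[15/2,31/2] -> hit [15,31/2], descend [1, 12]
    N1 x:[17/3,20/3] y:[31/2,33/2] z:[15/2,10] -> miss, prune
    N12 x:[20/3,47/3] y:[15,17] z:[10,31/2] -> hit [15,31/2] leaf, test {P1(miss), P3(miss)}
  N7 x:[44/3,52/3] y:[4,23/2] z:[19/2,16] -> miss, prune
  N8 x:[26/3,55/3] y:[25/2,17] z:[33/2,27] -> hit [33/2,17], descend [4, 9]
    N4 x:[14,55/3] y:[25/2,17] z:[33/2,41/2] -> hit [33/2,17] leaf, test {P7(miss), P8@t=50/3}
    N9 x:[26/3,32/3] y:[27/2,15] z:[26,27] -> miss, prune
  N10 x:[19/3,53/3] y:[-3/2,14] z:[18,55/2] -> miss, prune

Summary -> nodes [0, 6, 1, 12, 7, 8, 4, 9, 10]; box-tests=9; leaf-entries=2; first=P8

== RESULT ==
8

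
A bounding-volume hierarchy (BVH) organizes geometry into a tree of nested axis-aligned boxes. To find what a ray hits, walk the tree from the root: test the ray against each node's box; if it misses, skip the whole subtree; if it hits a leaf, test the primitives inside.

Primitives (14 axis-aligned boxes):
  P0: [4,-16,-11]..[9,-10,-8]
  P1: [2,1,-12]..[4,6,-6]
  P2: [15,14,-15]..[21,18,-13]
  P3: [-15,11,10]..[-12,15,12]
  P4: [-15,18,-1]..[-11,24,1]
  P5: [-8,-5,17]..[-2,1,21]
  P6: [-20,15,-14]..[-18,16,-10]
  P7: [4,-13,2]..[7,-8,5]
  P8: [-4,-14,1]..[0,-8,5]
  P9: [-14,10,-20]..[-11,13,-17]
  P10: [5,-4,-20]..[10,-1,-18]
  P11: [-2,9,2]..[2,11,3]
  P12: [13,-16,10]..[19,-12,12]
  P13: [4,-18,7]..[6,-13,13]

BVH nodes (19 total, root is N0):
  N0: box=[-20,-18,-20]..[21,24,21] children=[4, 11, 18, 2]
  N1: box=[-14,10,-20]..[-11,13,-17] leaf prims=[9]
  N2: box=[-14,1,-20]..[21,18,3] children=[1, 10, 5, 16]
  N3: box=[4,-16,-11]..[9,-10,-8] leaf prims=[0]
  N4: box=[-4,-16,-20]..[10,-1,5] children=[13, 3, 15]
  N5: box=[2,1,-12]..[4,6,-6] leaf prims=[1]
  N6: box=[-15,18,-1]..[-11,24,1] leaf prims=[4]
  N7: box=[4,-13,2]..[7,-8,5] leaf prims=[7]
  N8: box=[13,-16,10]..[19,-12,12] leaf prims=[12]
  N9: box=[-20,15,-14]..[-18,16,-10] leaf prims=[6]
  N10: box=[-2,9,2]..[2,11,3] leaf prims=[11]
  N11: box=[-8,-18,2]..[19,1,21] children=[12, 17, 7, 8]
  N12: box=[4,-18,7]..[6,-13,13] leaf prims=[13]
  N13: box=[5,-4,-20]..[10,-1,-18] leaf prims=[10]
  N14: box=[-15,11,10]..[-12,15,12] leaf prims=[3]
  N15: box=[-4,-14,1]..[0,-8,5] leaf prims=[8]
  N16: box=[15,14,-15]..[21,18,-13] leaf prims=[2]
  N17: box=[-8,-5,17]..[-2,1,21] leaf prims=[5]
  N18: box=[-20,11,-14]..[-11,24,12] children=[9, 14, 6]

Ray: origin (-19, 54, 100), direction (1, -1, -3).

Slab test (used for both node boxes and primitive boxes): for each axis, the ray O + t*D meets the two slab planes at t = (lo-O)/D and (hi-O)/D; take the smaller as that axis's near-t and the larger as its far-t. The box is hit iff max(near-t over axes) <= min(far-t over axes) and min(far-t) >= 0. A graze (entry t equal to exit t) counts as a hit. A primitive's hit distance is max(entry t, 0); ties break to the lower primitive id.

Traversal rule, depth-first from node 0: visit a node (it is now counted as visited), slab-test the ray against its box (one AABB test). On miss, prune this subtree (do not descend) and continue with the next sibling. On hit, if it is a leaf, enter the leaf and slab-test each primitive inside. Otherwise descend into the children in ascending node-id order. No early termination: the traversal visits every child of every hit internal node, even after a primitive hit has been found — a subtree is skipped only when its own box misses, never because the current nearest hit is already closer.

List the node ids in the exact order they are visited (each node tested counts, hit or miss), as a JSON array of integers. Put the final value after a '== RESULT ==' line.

Walk:
N0 x:[-1,40] y:[30,72] z:[79/3,40] -> hit [30,40], descend [2, 4, 11, 18]
  N2 x:[5,40] y:[36,53] z:[97/3,40] -> hit [36,40], descend [1, 5, 10, 16]
    N1 x:[5,8] y:[41,44] z:[39,40] -> miss, prune
    N5 x:[21,23] y:[48,53] z:[106/3,112/3] -> miss, prune
    N10 x:[17,21] y:[43,45] z:[97/3,98/3] -> miss, prune
    N16 x:[34,40] y:[36,40] z:[113/3,115/3] -> hit [113/3,115/3] leaf, test {P2@t=113/3}
  N4 x:[15,29] y:[55,70] z:[95/3,40] -> miss, prune
  N11 x:[11,38] y:[53,72] z:[79/3,98/3] -> miss, prune
  N18 x:[-1,8] y:[30,43] z:[88/3,38] -> miss, prune

Visited [0, 2, 1, 5, 10, 16, 4, 11, 18]. Tests: 9 box, 1 leaf. Nearest: P2.

== RESULT ==
[0, 2, 1, 5, 10, 16, 4, 11, 18]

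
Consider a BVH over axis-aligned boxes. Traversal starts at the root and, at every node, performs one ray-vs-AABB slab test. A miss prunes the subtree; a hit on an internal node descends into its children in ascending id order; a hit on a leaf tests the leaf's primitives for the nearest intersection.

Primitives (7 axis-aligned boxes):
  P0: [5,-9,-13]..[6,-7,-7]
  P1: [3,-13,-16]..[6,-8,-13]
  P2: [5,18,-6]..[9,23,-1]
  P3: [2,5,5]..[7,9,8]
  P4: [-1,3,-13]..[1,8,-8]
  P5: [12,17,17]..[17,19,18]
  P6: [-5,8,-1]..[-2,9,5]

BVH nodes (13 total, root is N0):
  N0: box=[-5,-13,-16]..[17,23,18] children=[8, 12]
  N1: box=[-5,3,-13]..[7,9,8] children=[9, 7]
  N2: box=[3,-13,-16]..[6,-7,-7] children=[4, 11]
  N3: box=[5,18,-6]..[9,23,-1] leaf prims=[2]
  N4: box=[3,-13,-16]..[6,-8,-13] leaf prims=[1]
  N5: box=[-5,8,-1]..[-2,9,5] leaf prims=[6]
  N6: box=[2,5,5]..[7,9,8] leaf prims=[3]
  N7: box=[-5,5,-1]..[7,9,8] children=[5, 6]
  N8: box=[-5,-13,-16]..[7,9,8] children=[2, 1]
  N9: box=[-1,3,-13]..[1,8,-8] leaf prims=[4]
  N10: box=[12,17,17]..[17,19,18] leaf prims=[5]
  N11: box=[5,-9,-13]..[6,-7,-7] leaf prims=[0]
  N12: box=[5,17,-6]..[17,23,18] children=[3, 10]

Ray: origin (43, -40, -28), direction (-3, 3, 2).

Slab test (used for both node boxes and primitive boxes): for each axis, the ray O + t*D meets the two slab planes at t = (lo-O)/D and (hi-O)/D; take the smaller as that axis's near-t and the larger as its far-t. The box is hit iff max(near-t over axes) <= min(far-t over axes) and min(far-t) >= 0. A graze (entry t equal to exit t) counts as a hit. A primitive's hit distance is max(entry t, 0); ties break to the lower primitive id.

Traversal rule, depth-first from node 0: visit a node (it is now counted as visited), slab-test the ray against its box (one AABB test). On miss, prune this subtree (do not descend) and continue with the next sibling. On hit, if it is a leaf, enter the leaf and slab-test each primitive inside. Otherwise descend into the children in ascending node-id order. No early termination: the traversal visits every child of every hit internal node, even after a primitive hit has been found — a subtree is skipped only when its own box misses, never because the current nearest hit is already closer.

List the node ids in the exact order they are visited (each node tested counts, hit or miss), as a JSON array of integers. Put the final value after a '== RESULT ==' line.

Trace the traversal:
N0 x:[26/3,16] y:[9,21] z:[6,23] -> hit [9,16], descend [8, 12]
  N8 x:[12,16] y:[9,49/3] z:[6,18] -> hit [12,16], descend [1, 2]
    N1 x:[12,16] y:[43/3,49/3] z:[15/2,18] -> hit [43/3,16], descend [7, 9]
      N7 x:[12,16] y:[15,49/3] z:[27/2,18] -> hit [15,16], descend [5, 6]
        N5 x:[15,16] y:[16,49/3] z:[27/2,33/2] -> hit [16,16] leaf, test {P6@t=16}
        N6 x:[12,41/3] y:[15,49/3] z:[33/2,18] -> miss, prune
      N9 x:[14,44/3] y:[43/3,16] z:[15/2,10] -> miss, prune
    N2 x:[37/3,40/3] y:[9,11] z:[6,21/2] -> miss, prune
  N12 x:[26/3,38/3] y:[19,21] z:[11,23] -> miss, prune

9 AABB tests over nodes [0, 8, 1, 7, 5, 6, 9, 2, 12]; 1 leaf entered; closest P6.

== RESULT ==
[0, 8, 1, 7, 5, 6, 9, 2, 12]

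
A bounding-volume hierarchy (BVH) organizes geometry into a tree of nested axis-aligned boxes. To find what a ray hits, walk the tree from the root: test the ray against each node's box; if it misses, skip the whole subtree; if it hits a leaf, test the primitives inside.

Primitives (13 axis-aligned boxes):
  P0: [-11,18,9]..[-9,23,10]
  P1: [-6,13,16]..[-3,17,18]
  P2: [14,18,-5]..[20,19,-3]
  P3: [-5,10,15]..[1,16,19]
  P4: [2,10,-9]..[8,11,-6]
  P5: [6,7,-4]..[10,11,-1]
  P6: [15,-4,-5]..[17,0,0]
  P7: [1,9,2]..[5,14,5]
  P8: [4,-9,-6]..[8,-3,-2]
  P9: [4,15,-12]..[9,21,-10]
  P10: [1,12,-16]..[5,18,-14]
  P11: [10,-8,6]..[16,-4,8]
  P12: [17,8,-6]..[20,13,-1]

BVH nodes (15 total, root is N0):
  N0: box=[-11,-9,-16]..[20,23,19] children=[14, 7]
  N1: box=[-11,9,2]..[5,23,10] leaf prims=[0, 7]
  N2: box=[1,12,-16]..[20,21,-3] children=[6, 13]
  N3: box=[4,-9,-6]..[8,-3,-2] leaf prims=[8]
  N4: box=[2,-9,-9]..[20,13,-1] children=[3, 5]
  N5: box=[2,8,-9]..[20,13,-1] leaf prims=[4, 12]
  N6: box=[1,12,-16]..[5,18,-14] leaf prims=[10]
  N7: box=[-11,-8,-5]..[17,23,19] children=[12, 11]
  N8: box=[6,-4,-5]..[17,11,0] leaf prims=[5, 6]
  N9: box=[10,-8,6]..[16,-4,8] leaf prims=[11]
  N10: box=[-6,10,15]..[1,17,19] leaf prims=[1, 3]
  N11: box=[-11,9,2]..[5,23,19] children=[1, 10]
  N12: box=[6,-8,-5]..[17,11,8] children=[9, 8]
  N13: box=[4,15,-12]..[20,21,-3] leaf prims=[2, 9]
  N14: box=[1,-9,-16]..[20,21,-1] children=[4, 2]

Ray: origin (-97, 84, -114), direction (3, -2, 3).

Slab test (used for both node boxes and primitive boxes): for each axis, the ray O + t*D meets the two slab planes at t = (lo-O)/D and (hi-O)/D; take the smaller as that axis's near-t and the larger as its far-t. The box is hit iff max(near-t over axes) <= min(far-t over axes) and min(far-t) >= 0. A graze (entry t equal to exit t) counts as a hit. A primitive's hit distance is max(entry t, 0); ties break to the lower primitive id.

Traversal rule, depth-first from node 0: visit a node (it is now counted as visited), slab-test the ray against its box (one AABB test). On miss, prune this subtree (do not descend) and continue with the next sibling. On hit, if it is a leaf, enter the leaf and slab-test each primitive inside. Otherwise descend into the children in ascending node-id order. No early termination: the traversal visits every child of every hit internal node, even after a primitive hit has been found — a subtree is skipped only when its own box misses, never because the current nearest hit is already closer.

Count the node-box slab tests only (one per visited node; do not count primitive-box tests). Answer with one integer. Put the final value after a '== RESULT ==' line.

Trace the traversal:
N0 x:[86/3,39] y:[61/2,93/2] z:[98/3,133/3] -> hit [98/3,39], descend [7, 14]
  N7 x:[86/3,38] y:[61/2,46] z:[109/3,133/3] -> hit [109/3,38], descend [11, 12]
    N11 x:[86/3,34] y:[61/2,75/2] z:[116/3,133/3] -> miss, prune
    N12 x:[103/3,38] y:[73/2,46] z:[109/3,122/3] -> hit [73/2,38], descend [8, 9]
      N8 x:[103/3,38] y:[73/2,44] z:[109/3,38] -> hit [73/2,38] leaf, test {P5(miss), P6(miss)}
      N9 x:[107/3,113/3] y:[44,46] z:[40,122/3] -> miss, prune
  N14 x:[98/3,39] y:[63/2,93/2] z:[98/3,113/3] -> hit [98/3,113/3], descend [2, 4]
    N2 x:[98/3,39] y:[63/2,36] z:[98/3,37] -> hit [98/3,36], descend [6, 13]
      N6 x:[98/3,34] y:[33,36] z:[98/3,100/3] -> hit [33,100/3] leaf, test {P10@t=33}
      N13 x:[101/3,39] y:[63/2,69/2] z:[34,37] -> hit [34,69/2] leaf, test {P2(miss), P9@t=34}
    N4 x:[33,39] y:[71/2,93/2] z:[35,113/3] -> hit [71/2,113/3], descend [3, 5]
      N3 x:[101/3,35] y:[87/2,93/2] z:[36,112/3] -> miss, prune
      N5 x:[33,39] y:[71/2,38] z:[35,113/3] -> hit [71/2,113/3] leaf, test {P4(miss), P12(miss)}

Summary -> nodes [0, 7, 11, 12, 8, 9, 14, 2, 6, 13, 4, 3, 5]; box-tests=13; leaf-entries=4; first=P10

== RESULT ==
13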